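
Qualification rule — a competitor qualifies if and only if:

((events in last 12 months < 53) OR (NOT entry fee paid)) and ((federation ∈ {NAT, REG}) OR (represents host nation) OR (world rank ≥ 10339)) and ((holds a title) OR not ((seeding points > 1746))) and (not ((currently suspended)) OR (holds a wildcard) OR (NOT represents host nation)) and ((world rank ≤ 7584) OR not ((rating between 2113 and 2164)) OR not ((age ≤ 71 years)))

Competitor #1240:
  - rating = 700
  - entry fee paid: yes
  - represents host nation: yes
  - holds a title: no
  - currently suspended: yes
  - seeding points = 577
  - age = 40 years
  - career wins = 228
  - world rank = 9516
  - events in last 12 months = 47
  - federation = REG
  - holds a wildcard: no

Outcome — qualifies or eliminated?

Eliminated

Atomic conditions:
  events in last 12 months < 53: 47 < 53 is true
  NOT entry fee paid: yes → false
  federation ∈ {NAT, REG}: REG is in the set → true
  represents host nation: yes → true
  world rank ≥ 10339: 9516 ≥ 10339 is false
  holds a title: no → false
  seeding points > 1746: 577 > 1746 is false
  currently suspended: yes → true
  holds a wildcard: no → false
  NOT represents host nation: yes → false
  world rank ≤ 7584: 9516 ≤ 7584 is false
  rating between 2113 and 2164: 700 in [2113, 2164] is false
  age ≤ 71 years: 40 ≤ 71 is true
Combine:
[1] true OR false = true
[2] true OR true OR false = true
[3.2] NOT false = true
[3] false OR true = true
[4.1] NOT true = false
[4] false OR false OR false = false
[5.2] NOT false = true
[5.3] NOT true = false
[5] false OR true OR false = true
[root] true AND true AND true AND false AND true = false
Overall: false → eliminated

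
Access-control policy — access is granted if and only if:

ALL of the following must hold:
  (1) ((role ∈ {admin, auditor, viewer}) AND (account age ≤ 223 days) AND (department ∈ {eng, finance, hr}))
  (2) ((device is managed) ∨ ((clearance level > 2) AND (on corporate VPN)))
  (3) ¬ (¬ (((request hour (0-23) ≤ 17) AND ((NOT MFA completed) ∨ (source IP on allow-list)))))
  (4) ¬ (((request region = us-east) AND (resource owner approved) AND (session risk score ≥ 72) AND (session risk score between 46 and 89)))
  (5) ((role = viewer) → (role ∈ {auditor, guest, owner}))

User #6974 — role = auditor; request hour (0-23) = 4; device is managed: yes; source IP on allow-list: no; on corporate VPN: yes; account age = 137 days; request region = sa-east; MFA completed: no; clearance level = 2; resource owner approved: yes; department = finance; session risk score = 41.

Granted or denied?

Granted

Atomic conditions:
  role ∈ {admin, auditor, viewer}: auditor is in the set → true
  account age ≤ 223 days: 137 ≤ 223 is true
  department ∈ {eng, finance, hr}: finance is in the set → true
  device is managed: yes → true
  clearance level > 2: 2 > 2 is false
  on corporate VPN: yes → true
  request hour (0-23) ≤ 17: 4 ≤ 17 is true
  NOT MFA completed: no → true
  source IP on allow-list: no → false
  request region = us-east: sa-east == us-east is false
  resource owner approved: yes → true
  session risk score ≥ 72: 41 ≥ 72 is false
  session risk score between 46 and 89: 41 in [46, 89] is false
  role = viewer: auditor == viewer is false
  role ∈ {auditor, guest, owner}: auditor is in the set → true
Combine:
[1] true AND true AND true = true
[2.2] false AND true = false
[2] true OR false = true
[3.1.1.2] true OR false = true
[3.1.1] true AND true = true
[3.1] NOT true = false
[3] NOT false = true
[4.1] false AND true AND false AND false = false
[4] NOT false = true
[5] false → true (antecedent false ⇒ implication holds) = true
[root] true AND true AND true AND true AND true = true
Overall: true → granted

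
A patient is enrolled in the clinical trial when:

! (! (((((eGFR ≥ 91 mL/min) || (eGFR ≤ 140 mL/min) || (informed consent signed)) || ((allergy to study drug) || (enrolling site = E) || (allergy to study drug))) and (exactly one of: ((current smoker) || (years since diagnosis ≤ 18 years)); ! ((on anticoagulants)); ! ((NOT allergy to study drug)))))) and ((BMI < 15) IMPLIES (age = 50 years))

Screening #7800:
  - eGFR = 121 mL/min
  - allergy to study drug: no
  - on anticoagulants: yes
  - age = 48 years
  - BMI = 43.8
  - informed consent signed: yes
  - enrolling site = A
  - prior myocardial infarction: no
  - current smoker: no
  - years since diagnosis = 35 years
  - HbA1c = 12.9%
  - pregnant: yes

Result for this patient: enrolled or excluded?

Excluded

Atomic conditions:
  eGFR ≥ 91 mL/min: 121 ≥ 91 is true
  eGFR ≤ 140 mL/min: 121 ≤ 140 is true
  informed consent signed: yes → true
  allergy to study drug: no → false
  enrolling site = E: A == E is false
  current smoker: no → false
  years since diagnosis ≤ 18 years: 35 ≤ 18 is false
  on anticoagulants: yes → true
  NOT allergy to study drug: no → true
  BMI < 15: 43.8 < 15 is false
  age = 50 years: 48 == 50 is false
Combine:
[1.1.1.1.1] true OR true OR true = true
[1.1.1.1.2] false OR false OR false = false
[1.1.1.1] true OR false = true
[1.1.1.2.1] false OR false = false
[1.1.1.2.2] NOT true = false
[1.1.1.2.3] NOT true = false
[1.1.1.2] exactly-one(false, false, false) = false
[1.1.1] true AND false = false
[1.1] NOT false = true
[1] NOT true = false
[2] false → false (antecedent false ⇒ implication holds) = true
[root] false AND true = false
Overall: false → excluded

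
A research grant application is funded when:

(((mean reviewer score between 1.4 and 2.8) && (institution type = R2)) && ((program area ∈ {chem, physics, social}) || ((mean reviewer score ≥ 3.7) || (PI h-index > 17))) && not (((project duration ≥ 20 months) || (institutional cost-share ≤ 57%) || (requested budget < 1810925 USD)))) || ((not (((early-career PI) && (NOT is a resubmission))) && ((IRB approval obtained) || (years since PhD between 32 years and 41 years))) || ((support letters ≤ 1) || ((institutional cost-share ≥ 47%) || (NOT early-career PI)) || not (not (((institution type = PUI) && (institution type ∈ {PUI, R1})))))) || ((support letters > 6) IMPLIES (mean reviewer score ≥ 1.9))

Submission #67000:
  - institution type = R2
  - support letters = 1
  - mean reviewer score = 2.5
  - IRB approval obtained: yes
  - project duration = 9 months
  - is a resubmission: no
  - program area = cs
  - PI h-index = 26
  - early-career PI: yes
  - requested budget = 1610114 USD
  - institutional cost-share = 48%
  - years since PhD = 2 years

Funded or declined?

Funded

Atomic conditions:
  mean reviewer score between 1.4 and 2.8: 2.5 in [1.4, 2.8] is true
  institution type = R2: R2 == R2 is true
  program area ∈ {chem, physics, social}: cs is not in the set → false
  mean reviewer score ≥ 3.7: 2.5 ≥ 3.7 is false
  PI h-index > 17: 26 > 17 is true
  project duration ≥ 20 months: 9 ≥ 20 is false
  institutional cost-share ≤ 57%: 48 ≤ 57 is true
  requested budget < 1810925 USD: 1610114 < 1810925 is true
  early-career PI: yes → true
  NOT is a resubmission: no → true
  IRB approval obtained: yes → true
  years since PhD between 32 years and 41 years: 2 in [32, 41] is false
  support letters ≤ 1: 1 ≤ 1 is true
  institutional cost-share ≥ 47%: 48 ≥ 47 is true
  NOT early-career PI: yes → false
  institution type = PUI: R2 == PUI is false
  institution type ∈ {PUI, R1}: R2 is not in the set → false
  support letters > 6: 1 > 6 is false
  mean reviewer score ≥ 1.9: 2.5 ≥ 1.9 is true
Combine:
[1.1] true AND true = true
[1.2.2] false OR true = true
[1.2] false OR true = true
[1.3.1] false OR true OR true = true
[1.3] NOT true = false
[1] true AND true AND false = false
[2.1.1.1] true AND true = true
[2.1.1] NOT true = false
[2.1.2] true OR false = true
[2.1] false AND true = false
[2.2.2] true OR false = true
[2.2.3.1.1] false AND false = false
[2.2.3.1] NOT false = true
[2.2.3] NOT true = false
[2.2] true OR true OR false = true
[2] false OR true = true
[3] false → true (antecedent false ⇒ implication holds) = true
[root] false OR true OR true = true
Overall: true → funded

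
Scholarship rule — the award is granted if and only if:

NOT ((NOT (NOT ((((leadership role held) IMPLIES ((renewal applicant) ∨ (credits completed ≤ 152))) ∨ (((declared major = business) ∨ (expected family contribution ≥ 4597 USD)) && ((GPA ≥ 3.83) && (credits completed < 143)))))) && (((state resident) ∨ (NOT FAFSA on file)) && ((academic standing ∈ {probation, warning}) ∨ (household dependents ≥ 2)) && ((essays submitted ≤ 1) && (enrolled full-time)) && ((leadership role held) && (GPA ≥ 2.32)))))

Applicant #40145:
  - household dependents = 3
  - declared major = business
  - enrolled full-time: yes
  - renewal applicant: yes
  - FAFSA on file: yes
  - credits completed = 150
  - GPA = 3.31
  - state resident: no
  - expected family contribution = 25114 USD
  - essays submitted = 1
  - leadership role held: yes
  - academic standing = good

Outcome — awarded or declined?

Awarded

Atomic conditions:
  leadership role held: yes → true
  renewal applicant: yes → true
  credits completed ≤ 152: 150 ≤ 152 is true
  declared major = business: business == business is true
  expected family contribution ≥ 4597 USD: 25114 ≥ 4597 is true
  GPA ≥ 3.83: 3.31 ≥ 3.83 is false
  credits completed < 143: 150 < 143 is false
  state resident: no → false
  NOT FAFSA on file: yes → false
  academic standing ∈ {probation, warning}: good is not in the set → false
  household dependents ≥ 2: 3 ≥ 2 is true
  essays submitted ≤ 1: 1 ≤ 1 is true
  enrolled full-time: yes → true
  GPA ≥ 2.32: 3.31 ≥ 2.32 is true
Combine:
[1.1.1.1.1.2] true OR true = true
[1.1.1.1.1] true → true = true
[1.1.1.1.2.1] true OR true = true
[1.1.1.1.2.2] false AND false = false
[1.1.1.1.2] true AND false = false
[1.1.1.1] true OR false = true
[1.1.1] NOT true = false
[1.1] NOT false = true
[1.2.1] false OR false = false
[1.2.2] false OR true = true
[1.2.3] true AND true = true
[1.2.4] true AND true = true
[1.2] false AND true AND true AND true = false
[1] true AND false = false
[root] NOT false = true
Overall: true → awarded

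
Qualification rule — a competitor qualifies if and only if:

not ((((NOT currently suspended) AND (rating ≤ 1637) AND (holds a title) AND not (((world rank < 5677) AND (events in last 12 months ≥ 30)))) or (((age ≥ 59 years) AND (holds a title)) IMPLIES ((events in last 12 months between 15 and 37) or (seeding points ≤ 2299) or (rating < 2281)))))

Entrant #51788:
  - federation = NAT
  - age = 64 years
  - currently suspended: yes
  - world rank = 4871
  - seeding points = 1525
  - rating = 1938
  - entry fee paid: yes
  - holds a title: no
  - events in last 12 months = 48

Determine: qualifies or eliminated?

Atomic conditions:
  NOT currently suspended: yes → false
  rating ≤ 1637: 1938 ≤ 1637 is false
  holds a title: no → false
  world rank < 5677: 4871 < 5677 is true
  events in last 12 months ≥ 30: 48 ≥ 30 is true
  age ≥ 59 years: 64 ≥ 59 is true
  events in last 12 months between 15 and 37: 48 in [15, 37] is false
  seeding points ≤ 2299: 1525 ≤ 2299 is true
  rating < 2281: 1938 < 2281 is true
Combine:
[1.1.4.1] true AND true = true
[1.1.4] NOT true = false
[1.1] false AND false AND false AND false = false
[1.2.1] true AND false = false
[1.2.2] false OR true OR true = true
[1.2] false → true (antecedent false ⇒ implication holds) = true
[1] false OR true = true
[root] NOT true = false
Overall: false → eliminated

Eliminated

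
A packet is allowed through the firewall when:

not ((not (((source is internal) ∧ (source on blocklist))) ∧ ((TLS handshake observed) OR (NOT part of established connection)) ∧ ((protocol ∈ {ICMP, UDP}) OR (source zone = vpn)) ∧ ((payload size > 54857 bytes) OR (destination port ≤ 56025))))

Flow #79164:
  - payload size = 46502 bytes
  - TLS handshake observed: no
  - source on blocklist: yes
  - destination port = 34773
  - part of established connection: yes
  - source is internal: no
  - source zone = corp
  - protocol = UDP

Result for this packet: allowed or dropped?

Atomic conditions:
  source is internal: no → false
  source on blocklist: yes → true
  TLS handshake observed: no → false
  NOT part of established connection: yes → false
  protocol ∈ {ICMP, UDP}: UDP is in the set → true
  source zone = vpn: corp == vpn is false
  payload size > 54857 bytes: 46502 > 54857 is false
  destination port ≤ 56025: 34773 ≤ 56025 is true
Combine:
[1.1.1] false AND true = false
[1.1] NOT false = true
[1.2] false OR false = false
[1.3] true OR false = true
[1.4] false OR true = true
[1] true AND false AND true AND true = false
[root] NOT false = true
Overall: true → allowed

Allowed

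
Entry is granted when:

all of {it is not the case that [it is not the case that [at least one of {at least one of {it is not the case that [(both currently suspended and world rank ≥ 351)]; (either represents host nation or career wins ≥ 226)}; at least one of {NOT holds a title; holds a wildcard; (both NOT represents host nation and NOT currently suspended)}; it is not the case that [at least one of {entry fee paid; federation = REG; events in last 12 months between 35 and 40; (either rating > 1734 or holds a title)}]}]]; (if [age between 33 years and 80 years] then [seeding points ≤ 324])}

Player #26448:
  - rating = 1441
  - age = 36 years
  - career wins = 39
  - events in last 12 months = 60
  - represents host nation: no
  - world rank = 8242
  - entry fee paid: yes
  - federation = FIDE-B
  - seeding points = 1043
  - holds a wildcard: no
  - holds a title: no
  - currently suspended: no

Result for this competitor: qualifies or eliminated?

Atomic conditions:
  currently suspended: no → false
  world rank ≥ 351: 8242 ≥ 351 is true
  represents host nation: no → false
  career wins ≥ 226: 39 ≥ 226 is false
  NOT holds a title: no → true
  holds a wildcard: no → false
  NOT represents host nation: no → true
  NOT currently suspended: no → true
  entry fee paid: yes → true
  federation = REG: FIDE-B == REG is false
  events in last 12 months between 35 and 40: 60 in [35, 40] is false
  rating > 1734: 1441 > 1734 is false
  holds a title: no → false
  age between 33 years and 80 years: 36 in [33, 80] is true
  seeding points ≤ 324: 1043 ≤ 324 is false
Combine:
[1.1.1.1.1.1] false AND true = false
[1.1.1.1.1] NOT false = true
[1.1.1.1.2] false OR false = false
[1.1.1.1] true OR false = true
[1.1.1.2.3] true AND true = true
[1.1.1.2] true OR false OR true = true
[1.1.1.3.1.4] false OR false = false
[1.1.1.3.1] true OR false OR false OR false = true
[1.1.1.3] NOT true = false
[1.1.1] true OR true OR false = true
[1.1] NOT true = false
[1] NOT false = true
[2] true → false = false
[root] true AND false = false
Overall: false → eliminated

Eliminated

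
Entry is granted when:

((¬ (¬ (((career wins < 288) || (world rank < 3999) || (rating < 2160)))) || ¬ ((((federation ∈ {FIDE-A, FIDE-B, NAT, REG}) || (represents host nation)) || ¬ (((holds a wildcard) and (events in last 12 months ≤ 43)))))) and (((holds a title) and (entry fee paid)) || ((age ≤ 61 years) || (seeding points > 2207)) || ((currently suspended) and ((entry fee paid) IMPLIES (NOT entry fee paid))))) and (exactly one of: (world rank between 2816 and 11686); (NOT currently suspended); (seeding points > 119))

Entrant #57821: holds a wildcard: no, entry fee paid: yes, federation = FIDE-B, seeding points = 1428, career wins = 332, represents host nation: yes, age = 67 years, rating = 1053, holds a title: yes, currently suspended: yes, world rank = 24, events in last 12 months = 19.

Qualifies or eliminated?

Atomic conditions:
  career wins < 288: 332 < 288 is false
  world rank < 3999: 24 < 3999 is true
  rating < 2160: 1053 < 2160 is true
  federation ∈ {FIDE-A, FIDE-B, NAT, REG}: FIDE-B is in the set → true
  represents host nation: yes → true
  holds a wildcard: no → false
  events in last 12 months ≤ 43: 19 ≤ 43 is true
  holds a title: yes → true
  entry fee paid: yes → true
  age ≤ 61 years: 67 ≤ 61 is false
  seeding points > 2207: 1428 > 2207 is false
  currently suspended: yes → true
  NOT entry fee paid: yes → false
  world rank between 2816 and 11686: 24 in [2816, 11686] is false
  NOT currently suspended: yes → false
  seeding points > 119: 1428 > 119 is true
Combine:
[1.1.1.1.1] false OR true OR true = true
[1.1.1.1] NOT true = false
[1.1.1] NOT false = true
[1.1.2.1.1] true OR true = true
[1.1.2.1.2.1] false AND true = false
[1.1.2.1.2] NOT false = true
[1.1.2.1] true OR true = true
[1.1.2] NOT true = false
[1.1] true OR false = true
[1.2.1] true AND true = true
[1.2.2] false OR false = false
[1.2.3.2] true → false = false
[1.2.3] true AND false = false
[1.2] true OR false OR false = true
[1] true AND true = true
[2] exactly-one(false, false, true) = true
[root] true AND true = true
Overall: true → qualifies

Qualifies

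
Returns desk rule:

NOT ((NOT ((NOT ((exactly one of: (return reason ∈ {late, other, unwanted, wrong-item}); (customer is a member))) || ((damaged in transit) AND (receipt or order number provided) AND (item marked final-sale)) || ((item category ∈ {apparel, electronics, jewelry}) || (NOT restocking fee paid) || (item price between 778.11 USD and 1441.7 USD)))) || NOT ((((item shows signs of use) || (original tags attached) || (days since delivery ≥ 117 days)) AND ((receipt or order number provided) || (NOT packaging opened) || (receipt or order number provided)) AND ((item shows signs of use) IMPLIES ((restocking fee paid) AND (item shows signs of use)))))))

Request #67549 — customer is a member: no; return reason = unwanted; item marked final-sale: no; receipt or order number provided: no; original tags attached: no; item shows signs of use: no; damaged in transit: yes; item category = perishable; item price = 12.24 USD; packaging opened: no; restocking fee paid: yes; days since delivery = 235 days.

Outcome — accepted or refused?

Refused

Atomic conditions:
  return reason ∈ {late, other, unwanted, wrong-item}: unwanted is in the set → true
  customer is a member: no → false
  damaged in transit: yes → true
  receipt or order number provided: no → false
  item marked final-sale: no → false
  item category ∈ {apparel, electronics, jewelry}: perishable is not in the set → false
  NOT restocking fee paid: yes → false
  item price between 778.11 USD and 1441.7 USD: 12.24 in [778.11, 1441.7] is false
  item shows signs of use: no → false
  original tags attached: no → false
  days since delivery ≥ 117 days: 235 ≥ 117 is true
  NOT packaging opened: no → true
  restocking fee paid: yes → true
Combine:
[1.1.1.1.1] exactly-one(true, false) = true
[1.1.1.1] NOT true = false
[1.1.1.2] true AND false AND false = false
[1.1.1.3] false OR false OR false = false
[1.1.1] false OR false OR false = false
[1.1] NOT false = true
[1.2.1.1] false OR false OR true = true
[1.2.1.2] false OR true OR false = true
[1.2.1.3.2] true AND false = false
[1.2.1.3] false → false (antecedent false ⇒ implication holds) = true
[1.2.1] true AND true AND true = true
[1.2] NOT true = false
[1] true OR false = true
[root] NOT true = false
Overall: false → refused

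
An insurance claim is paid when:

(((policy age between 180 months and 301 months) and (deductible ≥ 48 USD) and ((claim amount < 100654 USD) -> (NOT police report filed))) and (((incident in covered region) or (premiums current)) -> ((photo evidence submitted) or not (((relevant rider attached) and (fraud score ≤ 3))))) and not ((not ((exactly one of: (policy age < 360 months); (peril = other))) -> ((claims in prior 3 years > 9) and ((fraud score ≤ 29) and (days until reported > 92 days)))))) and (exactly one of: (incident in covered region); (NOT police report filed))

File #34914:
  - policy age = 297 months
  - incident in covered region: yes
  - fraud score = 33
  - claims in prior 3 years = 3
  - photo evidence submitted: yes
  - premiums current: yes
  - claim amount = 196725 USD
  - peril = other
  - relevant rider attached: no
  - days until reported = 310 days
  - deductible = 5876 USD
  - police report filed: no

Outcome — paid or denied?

Atomic conditions:
  policy age between 180 months and 301 months: 297 in [180, 301] is true
  deductible ≥ 48 USD: 5876 ≥ 48 is true
  claim amount < 100654 USD: 196725 < 100654 is false
  NOT police report filed: no → true
  incident in covered region: yes → true
  premiums current: yes → true
  photo evidence submitted: yes → true
  relevant rider attached: no → false
  fraud score ≤ 3: 33 ≤ 3 is false
  policy age < 360 months: 297 < 360 is true
  peril = other: other == other is true
  claims in prior 3 years > 9: 3 > 9 is false
  fraud score ≤ 29: 33 ≤ 29 is false
  days until reported > 92 days: 310 > 92 is true
Combine:
[1.1.3] false → true (antecedent false ⇒ implication holds) = true
[1.1] true AND true AND true = true
[1.2.1] true OR true = true
[1.2.2.2.1] false AND false = false
[1.2.2.2] NOT false = true
[1.2.2] true OR true = true
[1.2] true → true = true
[1.3.1.1.1] exactly-one(true, true) = false
[1.3.1.1] NOT false = true
[1.3.1.2.2] false AND true = false
[1.3.1.2] false AND false = false
[1.3.1] true → false = false
[1.3] NOT false = true
[1] true AND true AND true = true
[2] exactly-one(true, true) = false
[root] true AND false = false
Overall: false → denied

Denied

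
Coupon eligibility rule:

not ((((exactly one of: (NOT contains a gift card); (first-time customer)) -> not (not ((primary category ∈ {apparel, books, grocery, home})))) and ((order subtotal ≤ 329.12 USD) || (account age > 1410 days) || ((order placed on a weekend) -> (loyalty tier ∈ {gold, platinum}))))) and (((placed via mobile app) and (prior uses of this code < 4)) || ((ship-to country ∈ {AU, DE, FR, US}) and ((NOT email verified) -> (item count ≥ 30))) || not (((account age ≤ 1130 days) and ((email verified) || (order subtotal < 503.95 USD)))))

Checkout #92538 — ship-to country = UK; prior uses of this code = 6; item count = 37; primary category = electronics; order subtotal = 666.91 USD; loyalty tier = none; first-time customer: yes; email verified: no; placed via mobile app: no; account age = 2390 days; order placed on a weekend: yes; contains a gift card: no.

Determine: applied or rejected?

Atomic conditions:
  NOT contains a gift card: no → true
  first-time customer: yes → true
  primary category ∈ {apparel, books, grocery, home}: electronics is not in the set → false
  order subtotal ≤ 329.12 USD: 666.91 ≤ 329.12 is false
  account age > 1410 days: 2390 > 1410 is true
  order placed on a weekend: yes → true
  loyalty tier ∈ {gold, platinum}: none is not in the set → false
  placed via mobile app: no → false
  prior uses of this code < 4: 6 < 4 is false
  ship-to country ∈ {AU, DE, FR, US}: UK is not in the set → false
  NOT email verified: no → true
  item count ≥ 30: 37 ≥ 30 is true
  account age ≤ 1130 days: 2390 ≤ 1130 is false
  email verified: no → false
  order subtotal < 503.95 USD: 666.91 < 503.95 is false
Combine:
[1.1.1.1] exactly-one(true, true) = false
[1.1.1.2.1] NOT false = true
[1.1.1.2] NOT true = false
[1.1.1] false → false (antecedent false ⇒ implication holds) = true
[1.1.2.3] true → false = false
[1.1.2] false OR true OR false = true
[1.1] true AND true = true
[1] NOT true = false
[2.1] false AND false = false
[2.2.2] true → true = true
[2.2] false AND true = false
[2.3.1.2] false OR false = false
[2.3.1] false AND false = false
[2.3] NOT false = true
[2] false OR false OR true = true
[root] false AND true = false
Overall: false → rejected

Rejected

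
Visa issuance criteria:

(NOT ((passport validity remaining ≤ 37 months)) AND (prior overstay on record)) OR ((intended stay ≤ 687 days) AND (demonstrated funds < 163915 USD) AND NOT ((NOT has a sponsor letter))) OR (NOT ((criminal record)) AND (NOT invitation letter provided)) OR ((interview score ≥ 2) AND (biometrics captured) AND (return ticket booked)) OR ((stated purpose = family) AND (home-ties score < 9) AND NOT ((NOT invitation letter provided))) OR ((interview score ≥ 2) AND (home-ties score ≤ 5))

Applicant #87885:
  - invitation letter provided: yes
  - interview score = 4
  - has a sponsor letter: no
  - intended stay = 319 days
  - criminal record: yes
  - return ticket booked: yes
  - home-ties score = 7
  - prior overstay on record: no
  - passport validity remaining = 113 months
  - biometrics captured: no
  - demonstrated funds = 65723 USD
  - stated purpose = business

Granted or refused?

Atomic conditions:
  passport validity remaining ≤ 37 months: 113 ≤ 37 is false
  prior overstay on record: no → false
  intended stay ≤ 687 days: 319 ≤ 687 is true
  demonstrated funds < 163915 USD: 65723 < 163915 is true
  NOT has a sponsor letter: no → true
  criminal record: yes → true
  NOT invitation letter provided: yes → false
  interview score ≥ 2: 4 ≥ 2 is true
  biometrics captured: no → false
  return ticket booked: yes → true
  stated purpose = family: business == family is false
  home-ties score < 9: 7 < 9 is true
  home-ties score ≤ 5: 7 ≤ 5 is false
Combine:
[1.1] NOT false = true
[1] true AND false = false
[2.3] NOT true = false
[2] true AND true AND false = false
[3.1] NOT true = false
[3] false AND false = false
[4] true AND false AND true = false
[5.3] NOT false = true
[5] false AND true AND true = false
[6] true AND false = false
[root] false OR false OR false OR false OR false OR false = false
Overall: false → refused

Refused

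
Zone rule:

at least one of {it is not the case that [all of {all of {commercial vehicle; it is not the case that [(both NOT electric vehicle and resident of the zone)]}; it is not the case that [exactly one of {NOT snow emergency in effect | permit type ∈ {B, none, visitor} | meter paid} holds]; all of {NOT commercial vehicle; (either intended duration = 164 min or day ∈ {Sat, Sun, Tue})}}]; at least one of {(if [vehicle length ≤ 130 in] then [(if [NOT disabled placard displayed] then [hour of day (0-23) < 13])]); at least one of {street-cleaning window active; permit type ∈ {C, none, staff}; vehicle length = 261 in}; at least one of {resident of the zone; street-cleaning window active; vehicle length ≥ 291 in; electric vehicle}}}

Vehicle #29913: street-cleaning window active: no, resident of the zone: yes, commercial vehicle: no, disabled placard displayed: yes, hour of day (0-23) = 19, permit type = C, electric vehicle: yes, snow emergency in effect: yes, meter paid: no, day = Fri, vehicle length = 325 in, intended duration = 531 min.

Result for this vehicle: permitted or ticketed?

Atomic conditions:
  commercial vehicle: no → false
  NOT electric vehicle: yes → false
  resident of the zone: yes → true
  NOT snow emergency in effect: yes → false
  permit type ∈ {B, none, visitor}: C is not in the set → false
  meter paid: no → false
  NOT commercial vehicle: no → true
  intended duration = 164 min: 531 == 164 is false
  day ∈ {Sat, Sun, Tue}: Fri is not in the set → false
  vehicle length ≤ 130 in: 325 ≤ 130 is false
  NOT disabled placard displayed: yes → false
  hour of day (0-23) < 13: 19 < 13 is false
  street-cleaning window active: no → false
  permit type ∈ {C, none, staff}: C is in the set → true
  vehicle length = 261 in: 325 == 261 is false
  vehicle length ≥ 291 in: 325 ≥ 291 is true
  electric vehicle: yes → true
Combine:
[1.1.1.2.1] false AND true = false
[1.1.1.2] NOT false = true
[1.1.1] false AND true = false
[1.1.2.1] exactly-one(false, false, false) = false
[1.1.2] NOT false = true
[1.1.3.2] false OR false = false
[1.1.3] true AND false = false
[1.1] false AND true AND false = false
[1] NOT false = true
[2.1.2] false → false (antecedent false ⇒ implication holds) = true
[2.1] false → true (antecedent false ⇒ implication holds) = true
[2.2] false OR true OR false = true
[2.3] true OR false OR true OR true = true
[2] true OR true OR true = true
[root] true OR true = true
Overall: true → permitted

Permitted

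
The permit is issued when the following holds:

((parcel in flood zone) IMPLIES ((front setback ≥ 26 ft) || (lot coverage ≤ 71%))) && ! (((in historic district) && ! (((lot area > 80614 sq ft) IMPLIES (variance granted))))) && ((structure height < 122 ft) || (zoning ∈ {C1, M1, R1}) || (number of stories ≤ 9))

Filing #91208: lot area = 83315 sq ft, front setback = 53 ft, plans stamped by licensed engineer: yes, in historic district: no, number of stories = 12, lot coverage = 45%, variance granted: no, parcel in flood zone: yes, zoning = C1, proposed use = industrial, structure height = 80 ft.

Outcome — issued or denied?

Issued

Atomic conditions:
  parcel in flood zone: yes → true
  front setback ≥ 26 ft: 53 ≥ 26 is true
  lot coverage ≤ 71%: 45 ≤ 71 is true
  in historic district: no → false
  lot area > 80614 sq ft: 83315 > 80614 is true
  variance granted: no → false
  structure height < 122 ft: 80 < 122 is true
  zoning ∈ {C1, M1, R1}: C1 is in the set → true
  number of stories ≤ 9: 12 ≤ 9 is false
Combine:
[1.2] true OR true = true
[1] true → true = true
[2.1.2.1] true → false = false
[2.1.2] NOT false = true
[2.1] false AND true = false
[2] NOT false = true
[3] true OR true OR false = true
[root] true AND true AND true = true
Overall: true → issued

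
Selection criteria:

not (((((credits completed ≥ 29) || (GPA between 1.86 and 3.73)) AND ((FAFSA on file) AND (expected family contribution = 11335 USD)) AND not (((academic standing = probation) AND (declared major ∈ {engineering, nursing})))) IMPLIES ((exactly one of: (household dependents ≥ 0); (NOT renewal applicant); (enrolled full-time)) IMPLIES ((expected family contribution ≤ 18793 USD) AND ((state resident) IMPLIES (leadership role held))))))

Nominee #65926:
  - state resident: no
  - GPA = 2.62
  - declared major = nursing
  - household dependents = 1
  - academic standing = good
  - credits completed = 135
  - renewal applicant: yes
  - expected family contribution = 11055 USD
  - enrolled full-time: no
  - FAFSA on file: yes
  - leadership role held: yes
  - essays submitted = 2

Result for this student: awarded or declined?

Atomic conditions:
  credits completed ≥ 29: 135 ≥ 29 is true
  GPA between 1.86 and 3.73: 2.62 in [1.86, 3.73] is true
  FAFSA on file: yes → true
  expected family contribution = 11335 USD: 11055 == 11335 is false
  academic standing = probation: good == probation is false
  declared major ∈ {engineering, nursing}: nursing is in the set → true
  household dependents ≥ 0: 1 ≥ 0 is true
  NOT renewal applicant: yes → false
  enrolled full-time: no → false
  expected family contribution ≤ 18793 USD: 11055 ≤ 18793 is true
  state resident: no → false
  leadership role held: yes → true
Combine:
[1.1.1] true OR true = true
[1.1.2] true AND false = false
[1.1.3.1] false AND true = false
[1.1.3] NOT false = true
[1.1] true AND false AND true = false
[1.2.1] exactly-one(true, false, false) = true
[1.2.2.2] false → true (antecedent false ⇒ implication holds) = true
[1.2.2] true AND true = true
[1.2] true → true = true
[1] false → true (antecedent false ⇒ implication holds) = true
[root] NOT true = false
Overall: false → declined

Declined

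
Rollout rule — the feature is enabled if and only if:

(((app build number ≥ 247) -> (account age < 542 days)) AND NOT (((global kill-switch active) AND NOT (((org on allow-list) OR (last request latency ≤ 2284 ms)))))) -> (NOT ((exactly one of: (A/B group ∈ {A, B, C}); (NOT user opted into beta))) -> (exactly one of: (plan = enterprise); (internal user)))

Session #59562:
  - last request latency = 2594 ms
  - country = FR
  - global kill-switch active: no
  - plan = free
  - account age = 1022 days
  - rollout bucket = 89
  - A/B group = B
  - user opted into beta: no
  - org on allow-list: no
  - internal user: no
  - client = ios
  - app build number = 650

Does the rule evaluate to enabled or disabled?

Enabled

Atomic conditions:
  app build number ≥ 247: 650 ≥ 247 is true
  account age < 542 days: 1022 < 542 is false
  global kill-switch active: no → false
  org on allow-list: no → false
  last request latency ≤ 2284 ms: 2594 ≤ 2284 is false
  A/B group ∈ {A, B, C}: B is in the set → true
  NOT user opted into beta: no → true
  plan = enterprise: free == enterprise is false
  internal user: no → false
Combine:
[1.1] true → false = false
[1.2.1.2.1] false OR false = false
[1.2.1.2] NOT false = true
[1.2.1] false AND true = false
[1.2] NOT false = true
[1] false AND true = false
[2.1.1] exactly-one(true, true) = false
[2.1] NOT false = true
[2.2] exactly-one(false, false) = false
[2] true → false = false
[root] false → false (antecedent false ⇒ implication holds) = true
Overall: true → enabled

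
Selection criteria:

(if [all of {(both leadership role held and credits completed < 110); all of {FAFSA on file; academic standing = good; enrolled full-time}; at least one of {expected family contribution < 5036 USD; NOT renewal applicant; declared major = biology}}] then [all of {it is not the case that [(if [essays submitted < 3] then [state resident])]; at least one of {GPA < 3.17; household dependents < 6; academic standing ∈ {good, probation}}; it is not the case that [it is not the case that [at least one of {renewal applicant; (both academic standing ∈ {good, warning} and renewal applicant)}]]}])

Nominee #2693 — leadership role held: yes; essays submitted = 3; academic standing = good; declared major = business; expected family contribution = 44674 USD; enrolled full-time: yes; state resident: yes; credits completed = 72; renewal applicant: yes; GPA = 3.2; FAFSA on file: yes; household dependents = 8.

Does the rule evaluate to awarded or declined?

Awarded

Atomic conditions:
  leadership role held: yes → true
  credits completed < 110: 72 < 110 is true
  FAFSA on file: yes → true
  academic standing = good: good == good is true
  enrolled full-time: yes → true
  expected family contribution < 5036 USD: 44674 < 5036 is false
  NOT renewal applicant: yes → false
  declared major = biology: business == biology is false
  essays submitted < 3: 3 < 3 is false
  state resident: yes → true
  GPA < 3.17: 3.2 < 3.17 is false
  household dependents < 6: 8 < 6 is false
  academic standing ∈ {good, probation}: good is in the set → true
  renewal applicant: yes → true
  academic standing ∈ {good, warning}: good is in the set → true
Combine:
[1.1] true AND true = true
[1.2] true AND true AND true = true
[1.3] false OR false OR false = false
[1] true AND true AND false = false
[2.1.1] false → true (antecedent false ⇒ implication holds) = true
[2.1] NOT true = false
[2.2] false OR false OR true = true
[2.3.1.1.2] true AND true = true
[2.3.1.1] true OR true = true
[2.3.1] NOT true = false
[2.3] NOT false = true
[2] false AND true AND true = false
[root] false → false (antecedent false ⇒ implication holds) = true
Overall: true → awarded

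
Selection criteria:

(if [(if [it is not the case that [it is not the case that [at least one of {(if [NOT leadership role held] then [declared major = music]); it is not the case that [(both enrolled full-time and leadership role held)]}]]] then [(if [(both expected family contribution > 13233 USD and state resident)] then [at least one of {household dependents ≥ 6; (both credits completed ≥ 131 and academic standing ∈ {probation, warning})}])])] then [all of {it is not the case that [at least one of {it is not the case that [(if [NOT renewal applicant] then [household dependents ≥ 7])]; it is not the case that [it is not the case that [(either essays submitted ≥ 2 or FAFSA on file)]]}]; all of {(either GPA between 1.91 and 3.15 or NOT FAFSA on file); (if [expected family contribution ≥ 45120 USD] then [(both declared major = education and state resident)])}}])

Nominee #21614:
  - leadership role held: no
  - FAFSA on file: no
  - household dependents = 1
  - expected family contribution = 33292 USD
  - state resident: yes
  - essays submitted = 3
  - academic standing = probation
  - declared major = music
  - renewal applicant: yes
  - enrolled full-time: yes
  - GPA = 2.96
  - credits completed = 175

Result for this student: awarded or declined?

Atomic conditions:
  NOT leadership role held: no → true
  declared major = music: music == music is true
  enrolled full-time: yes → true
  leadership role held: no → false
  expected family contribution > 13233 USD: 33292 > 13233 is true
  state resident: yes → true
  household dependents ≥ 6: 1 ≥ 6 is false
  credits completed ≥ 131: 175 ≥ 131 is true
  academic standing ∈ {probation, warning}: probation is in the set → true
  NOT renewal applicant: yes → false
  household dependents ≥ 7: 1 ≥ 7 is false
  essays submitted ≥ 2: 3 ≥ 2 is true
  FAFSA on file: no → false
  GPA between 1.91 and 3.15: 2.96 in [1.91, 3.15] is true
  NOT FAFSA on file: no → true
  expected family contribution ≥ 45120 USD: 33292 ≥ 45120 is false
  declared major = education: music == education is false
Combine:
[1.1.1.1.1] true → true = true
[1.1.1.1.2.1] true AND false = false
[1.1.1.1.2] NOT false = true
[1.1.1.1] true OR true = true
[1.1.1] NOT true = false
[1.1] NOT false = true
[1.2.1] true AND true = true
[1.2.2.2] true AND true = true
[1.2.2] false OR true = true
[1.2] true → true = true
[1] true → true = true
[2.1.1.1.1] false → false (antecedent false ⇒ implication holds) = true
[2.1.1.1] NOT true = false
[2.1.1.2.1.1] true OR false = true
[2.1.1.2.1] NOT true = false
[2.1.1.2] NOT false = true
[2.1.1] false OR true = true
[2.1] NOT true = false
[2.2.1] true OR true = true
[2.2.2.2] false AND true = false
[2.2.2] false → false (antecedent false ⇒ implication holds) = true
[2.2] true AND true = true
[2] false AND true = false
[root] true → false = false
Overall: false → declined

Declined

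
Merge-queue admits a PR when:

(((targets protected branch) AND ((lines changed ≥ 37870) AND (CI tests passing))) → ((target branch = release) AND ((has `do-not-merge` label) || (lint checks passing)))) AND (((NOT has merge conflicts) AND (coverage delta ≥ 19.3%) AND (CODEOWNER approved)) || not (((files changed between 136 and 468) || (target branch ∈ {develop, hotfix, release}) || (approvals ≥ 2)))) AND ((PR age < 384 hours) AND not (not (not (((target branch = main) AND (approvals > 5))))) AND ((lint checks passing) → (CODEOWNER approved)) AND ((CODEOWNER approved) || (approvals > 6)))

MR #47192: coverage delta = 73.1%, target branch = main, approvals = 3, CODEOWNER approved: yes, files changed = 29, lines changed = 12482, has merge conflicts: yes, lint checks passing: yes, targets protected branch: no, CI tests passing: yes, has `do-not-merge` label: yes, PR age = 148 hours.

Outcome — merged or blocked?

Atomic conditions:
  targets protected branch: no → false
  lines changed ≥ 37870: 12482 ≥ 37870 is false
  CI tests passing: yes → true
  target branch = release: main == release is false
  has `do-not-merge` label: yes → true
  lint checks passing: yes → true
  NOT has merge conflicts: yes → false
  coverage delta ≥ 19.3%: 73.1 ≥ 19.3 is true
  CODEOWNER approved: yes → true
  files changed between 136 and 468: 29 in [136, 468] is false
  target branch ∈ {develop, hotfix, release}: main is not in the set → false
  approvals ≥ 2: 3 ≥ 2 is true
  PR age < 384 hours: 148 < 384 is true
  target branch = main: main == main is true
  approvals > 5: 3 > 5 is false
  approvals > 6: 3 > 6 is false
Combine:
[1.1.2] false AND true = false
[1.1] false AND false = false
[1.2.2] true OR true = true
[1.2] false AND true = false
[1] false → false (antecedent false ⇒ implication holds) = true
[2.1] false AND true AND true = false
[2.2.1] false OR false OR true = true
[2.2] NOT true = false
[2] false OR false = false
[3.2.1.1.1] true AND false = false
[3.2.1.1] NOT false = true
[3.2.1] NOT true = false
[3.2] NOT false = true
[3.3] true → true = true
[3.4] true OR false = true
[3] true AND true AND true AND true = true
[root] true AND false AND true = false
Overall: false → blocked

Blocked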